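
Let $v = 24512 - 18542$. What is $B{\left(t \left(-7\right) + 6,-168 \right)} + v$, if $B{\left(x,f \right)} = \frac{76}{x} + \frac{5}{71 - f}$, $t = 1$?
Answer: $\frac{1408671}{239} \approx 5894.0$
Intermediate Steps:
$v = 5970$
$B{\left(x,f \right)} = \frac{5}{71 - f} + \frac{76}{x}$
$B{\left(t \left(-7\right) + 6,-168 \right)} + v = \frac{-5396 - 5 \left(1 \left(-7\right) + 6\right) + 76 \left(-168\right)}{\left(1 \left(-7\right) + 6\right) \left(-71 - 168\right)} + 5970 = \frac{-5396 - 5 \left(-7 + 6\right) - 12768}{\left(-7 + 6\right) \left(-239\right)} + 5970 = \frac{1}{-1} \left(- \frac{1}{239}\right) \left(-5396 - -5 - 12768\right) + 5970 = \left(-1\right) \left(- \frac{1}{239}\right) \left(-5396 + 5 - 12768\right) + 5970 = \left(-1\right) \left(- \frac{1}{239}\right) \left(-18159\right) + 5970 = - \frac{18159}{239} + 5970 = \frac{1408671}{239}$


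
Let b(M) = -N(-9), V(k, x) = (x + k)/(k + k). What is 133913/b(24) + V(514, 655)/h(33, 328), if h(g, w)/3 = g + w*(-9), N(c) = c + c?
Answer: 3189182677/428676 ≈ 7439.6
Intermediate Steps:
N(c) = 2*c
h(g, w) = -27*w + 3*g (h(g, w) = 3*(g + w*(-9)) = 3*(g - 9*w) = -27*w + 3*g)
V(k, x) = (k + x)/(2*k) (V(k, x) = (k + x)/((2*k)) = (k + x)*(1/(2*k)) = (k + x)/(2*k))
b(M) = 18 (b(M) = -2*(-9) = -1*(-18) = 18)
133913/b(24) + V(514, 655)/h(33, 328) = 133913/18 + ((½)*(514 + 655)/514)/(-27*328 + 3*33) = 133913*(1/18) + ((½)*(1/514)*1169)/(-8856 + 99) = 133913/18 + (1169/1028)/(-8757) = 133913/18 + (1169/1028)*(-1/8757) = 133913/18 - 167/1286028 = 3189182677/428676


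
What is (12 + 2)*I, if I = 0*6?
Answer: 0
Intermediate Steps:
I = 0
(12 + 2)*I = (12 + 2)*0 = 14*0 = 0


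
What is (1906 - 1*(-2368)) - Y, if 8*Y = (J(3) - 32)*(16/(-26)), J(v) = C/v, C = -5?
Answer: 166585/39 ≈ 4271.4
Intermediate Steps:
J(v) = -5/v
Y = 101/39 (Y = ((-5/3 - 32)*(16/(-26)))/8 = ((-5*⅓ - 32)*(16*(-1/26)))/8 = ((-5/3 - 32)*(-8/13))/8 = (-101/3*(-8/13))/8 = (⅛)*(808/39) = 101/39 ≈ 2.5897)
(1906 - 1*(-2368)) - Y = (1906 - 1*(-2368)) - 1*101/39 = (1906 + 2368) - 101/39 = 4274 - 101/39 = 166585/39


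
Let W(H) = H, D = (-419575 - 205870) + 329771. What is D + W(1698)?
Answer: -293976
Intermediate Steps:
D = -295674 (D = -625445 + 329771 = -295674)
D + W(1698) = -295674 + 1698 = -293976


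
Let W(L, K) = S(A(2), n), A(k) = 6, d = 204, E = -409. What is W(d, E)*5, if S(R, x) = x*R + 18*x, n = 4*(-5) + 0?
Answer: -2400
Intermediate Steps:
n = -20 (n = -20 + 0 = -20)
S(R, x) = 18*x + R*x (S(R, x) = R*x + 18*x = 18*x + R*x)
W(L, K) = -480 (W(L, K) = -20*(18 + 6) = -20*24 = -480)
W(d, E)*5 = -480*5 = -2400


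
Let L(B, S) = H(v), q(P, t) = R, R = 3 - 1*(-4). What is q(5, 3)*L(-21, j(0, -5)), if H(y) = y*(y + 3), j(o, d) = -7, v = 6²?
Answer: 9828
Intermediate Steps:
R = 7 (R = 3 + 4 = 7)
q(P, t) = 7
v = 36
H(y) = y*(3 + y)
L(B, S) = 1404 (L(B, S) = 36*(3 + 36) = 36*39 = 1404)
q(5, 3)*L(-21, j(0, -5)) = 7*1404 = 9828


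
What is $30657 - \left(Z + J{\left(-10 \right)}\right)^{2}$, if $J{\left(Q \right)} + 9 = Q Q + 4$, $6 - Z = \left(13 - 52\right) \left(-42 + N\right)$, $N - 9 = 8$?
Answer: $-733219$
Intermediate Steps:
$N = 17$ ($N = 9 + 8 = 17$)
$Z = -969$ ($Z = 6 - \left(13 - 52\right) \left(-42 + 17\right) = 6 - \left(-39\right) \left(-25\right) = 6 - 975 = -969$)
$J{\left(Q \right)} = -5 + Q^{2}$ ($J{\left(Q \right)} = -9 + \left(Q Q + 4\right) = -9 + \left(Q^{2} + 4\right) = -9 + \left(4 + Q^{2}\right) = -5 + Q^{2}$)
$30657 - \left(Z + J{\left(-10 \right)}\right)^{2} = 30657 - \left(-969 - \left(5 - \left(-10\right)^{2}\right)\right)^{2} = 30657 - \left(-969 + \left(-5 + 100\right)\right)^{2} = 30657 - \left(-969 + 95\right)^{2} = 30657 - \left(-874\right)^{2} = 30657 - 763876 = -733219$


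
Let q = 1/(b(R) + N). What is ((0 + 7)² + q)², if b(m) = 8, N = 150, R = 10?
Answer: 59954049/24964 ≈ 2401.6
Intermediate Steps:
q = 1/158 (q = 1/(8 + 150) = 1/158 ≈ 0.0063291)
((0 + 7)² + q)² = ((0 + 7)² + 1/158)² = (7² + 1/158)² = (49 + 1/158)² = (7743/158)² = 59954049/24964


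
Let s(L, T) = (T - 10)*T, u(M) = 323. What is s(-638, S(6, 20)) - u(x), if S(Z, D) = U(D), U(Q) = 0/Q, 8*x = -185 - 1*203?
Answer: -323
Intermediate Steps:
x = -97/2 (x = (-185 - 1*203)/8 = (-185 - 203)/8 = (⅛)*(-388) = -97/2 ≈ -48.500)
U(Q) = 0
S(Z, D) = 0
s(L, T) = T*(-10 + T) (s(L, T) = (-10 + T)*T = T*(-10 + T))
s(-638, S(6, 20)) - u(x) = 0*(-10 + 0) - 1*323 = 0*(-10) - 323 = 0 - 323 = -323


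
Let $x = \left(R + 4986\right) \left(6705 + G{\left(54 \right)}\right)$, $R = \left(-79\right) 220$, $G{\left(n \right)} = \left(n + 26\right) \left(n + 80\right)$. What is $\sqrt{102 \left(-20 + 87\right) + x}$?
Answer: $2 i \sqrt{53989654} \approx 14696.0 i$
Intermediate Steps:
$G{\left(n \right)} = \left(26 + n\right) \left(80 + n\right)$
$R = -17380$
$x = -215965450$ ($x = \left(-17380 + 4986\right) \left(6705 + \left(2080 + 54^{2} + 106 \cdot 54\right)\right) = - 12394 \left(6705 + \left(2080 + 2916 + 5724\right)\right) = - 12394 \left(6705 + 10720\right) = \left(-12394\right) 17425 = -215965450$)
$\sqrt{102 \left(-20 + 87\right) + x} = \sqrt{102 \left(-20 + 87\right) - 215965450} = \sqrt{102 \cdot 67 - 215965450} = \sqrt{6834 - 215965450} = \sqrt{-215958616} = 2 i \sqrt{53989654}$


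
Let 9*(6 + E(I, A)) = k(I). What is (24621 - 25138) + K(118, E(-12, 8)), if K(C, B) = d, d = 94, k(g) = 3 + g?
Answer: -423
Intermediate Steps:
E(I, A) = -17/3 + I/9 (E(I, A) = -6 + (3 + I)/9 = -6 + (1/3 + I/9) = -17/3 + I/9)
K(C, B) = 94
(24621 - 25138) + K(118, E(-12, 8)) = (24621 - 25138) + 94 = -517 + 94 = -423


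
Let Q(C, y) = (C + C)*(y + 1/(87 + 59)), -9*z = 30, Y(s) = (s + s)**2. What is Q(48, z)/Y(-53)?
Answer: -5828/205057 ≈ -0.028421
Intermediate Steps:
Y(s) = 4*s**2 (Y(s) = (2*s)**2 = 4*s**2)
z = -10/3 (z = -1/9*30 = -10/3 ≈ -3.3333)
Q(C, y) = 2*C*(1/146 + y) (Q(C, y) = (2*C)*(y + 1/146) = (2*C)*(1/146 + y) = 2*C*(1/146 + y))
Q(48, z)/Y(-53) = ((1/73)*48*(1 + 146*(-10/3)))/((4*(-53)**2)) = ((1/73)*48*(1 - 1460/3))/((4*2809)) = ((1/73)*48*(-1457/3))/11236 = -23312/73*1/11236 = -5828/205057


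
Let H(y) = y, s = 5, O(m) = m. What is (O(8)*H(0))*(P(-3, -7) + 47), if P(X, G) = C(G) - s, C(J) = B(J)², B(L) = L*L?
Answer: 0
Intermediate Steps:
B(L) = L²
C(J) = J⁴ (C(J) = (J²)² = J⁴)
P(X, G) = -5 + G⁴ (P(X, G) = G⁴ - 1*5 = G⁴ - 5 = -5 + G⁴)
(O(8)*H(0))*(P(-3, -7) + 47) = (8*0)*((-5 + (-7)⁴) + 47) = 0*((-5 + 2401) + 47) = 0*(2396 + 47) = 0*2443 = 0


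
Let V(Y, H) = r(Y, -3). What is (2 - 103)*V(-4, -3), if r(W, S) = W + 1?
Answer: 303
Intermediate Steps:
r(W, S) = 1 + W
V(Y, H) = 1 + Y
(2 - 103)*V(-4, -3) = (2 - 103)*(1 - 4) = -101*(-3) = 303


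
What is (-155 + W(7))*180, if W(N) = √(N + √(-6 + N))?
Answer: -27900 + 360*√2 ≈ -27391.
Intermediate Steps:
(-155 + W(7))*180 = (-155 + √(7 + √(-6 + 7)))*180 = (-155 + √(7 + √1))*180 = (-155 + √(7 + 1))*180 = (-155 + √8)*180 = (-155 + 2*√2)*180 = -27900 + 360*√2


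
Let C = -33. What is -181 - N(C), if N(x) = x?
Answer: -148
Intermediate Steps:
-181 - N(C) = -181 - 1*(-33) = -181 + 33 = -148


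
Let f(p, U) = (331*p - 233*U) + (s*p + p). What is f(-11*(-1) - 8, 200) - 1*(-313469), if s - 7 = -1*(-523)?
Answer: 269455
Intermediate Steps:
s = 530 (s = 7 - 1*(-523) = 7 + 523 = 530)
f(p, U) = -233*U + 862*p (f(p, U) = (331*p - 233*U) + (530*p + p) = (-233*U + 331*p) + 531*p = -233*U + 862*p)
f(-11*(-1) - 8, 200) - 1*(-313469) = (-233*200 + 862*(-11*(-1) - 8)) - 1*(-313469) = (-46600 + 862*(11 - 8)) + 313469 = (-46600 + 862*3) + 313469 = (-46600 + 2586) + 313469 = -44014 + 313469 = 269455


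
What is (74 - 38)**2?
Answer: 1296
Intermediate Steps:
(74 - 38)**2 = 36**2 = 1296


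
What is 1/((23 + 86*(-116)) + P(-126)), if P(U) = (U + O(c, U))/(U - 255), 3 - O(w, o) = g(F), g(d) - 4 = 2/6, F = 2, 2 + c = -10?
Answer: -1143/11375897 ≈ -0.00010048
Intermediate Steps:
c = -12 (c = -2 - 10 = -12)
g(d) = 13/3 (g(d) = 4 + 2/6 = 4 + 2*(1/6) = 4 + 1/3 = 13/3)
O(w, o) = -4/3 (O(w, o) = 3 - 1*13/3 = 3 - 13/3 = -4/3)
P(U) = (-4/3 + U)/(-255 + U) (P(U) = (U - 4/3)/(U - 255) = (-4/3 + U)/(-255 + U))
1/((23 + 86*(-116)) + P(-126)) = 1/((23 + 86*(-116)) + (-4/3 - 126)/(-255 - 126)) = 1/((23 - 9976) - 382/3/(-381)) = 1/(-9953 - 1/381*(-382/3)) = 1/(-9953 + 382/1143) = 1/(-11375897/1143) = -1143/11375897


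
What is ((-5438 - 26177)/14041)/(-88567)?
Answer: 31615/1243569247 ≈ 2.5423e-5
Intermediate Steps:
((-5438 - 26177)/14041)/(-88567) = -31615*1/14041*(-1/88567) = -31615/14041*(-1/88567) = 31615/1243569247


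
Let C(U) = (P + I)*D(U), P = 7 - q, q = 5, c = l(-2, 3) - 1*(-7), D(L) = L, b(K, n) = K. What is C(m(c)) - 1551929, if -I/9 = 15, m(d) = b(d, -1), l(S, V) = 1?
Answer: -1552993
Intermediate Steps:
c = 8 (c = 1 - 1*(-7) = 1 + 7 = 8)
m(d) = d
I = -135 (I = -9*15 = -135)
P = 2 (P = 7 - 1*5 = 7 - 5 = 2)
C(U) = -133*U (C(U) = (2 - 135)*U = -133*U)
C(m(c)) - 1551929 = -133*8 - 1551929 = -1064 - 1551929 = -1552993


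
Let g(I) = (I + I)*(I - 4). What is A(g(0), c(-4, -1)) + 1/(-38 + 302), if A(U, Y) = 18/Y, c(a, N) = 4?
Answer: 1189/264 ≈ 4.5038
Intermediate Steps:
g(I) = 2*I*(-4 + I) (g(I) = (2*I)*(-4 + I) = 2*I*(-4 + I))
A(g(0), c(-4, -1)) + 1/(-38 + 302) = 18/4 + 1/(-38 + 302) = 18*(1/4) + 1/264 = 9/2 + 1/264 = 1189/264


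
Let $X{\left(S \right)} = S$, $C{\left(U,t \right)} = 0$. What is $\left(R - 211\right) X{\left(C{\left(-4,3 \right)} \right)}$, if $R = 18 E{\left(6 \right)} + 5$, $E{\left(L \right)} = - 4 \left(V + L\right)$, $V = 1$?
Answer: $0$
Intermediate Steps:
$E{\left(L \right)} = -4 - 4 L$ ($E{\left(L \right)} = - 4 \left(1 + L\right) = -4 - 4 L$)
$R = -499$ ($R = 18 \left(-4 - 24\right) + 5 = 18 \left(-28\right) + 5 = -504 + 5 = -499$)
$\left(R - 211\right) X{\left(C{\left(-4,3 \right)} \right)} = \left(-499 - 211\right) 0 = \left(-710\right) 0 = 0$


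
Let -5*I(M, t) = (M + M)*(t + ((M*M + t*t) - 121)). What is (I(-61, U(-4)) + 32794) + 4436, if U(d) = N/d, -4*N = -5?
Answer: 16008289/128 ≈ 1.2506e+5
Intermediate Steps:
N = 5/4 (N = -¼*(-5) = 5/4 ≈ 1.2500)
U(d) = 5/(4*d)
I(M, t) = -2*M*(-121 + t + M² + t²)/5 (I(M, t) = -(M + M)*(t + ((M*M + t*t) - 121))/5 = -2*M*(t + ((M² + t²) - 121))/5 = -2*M*(t + (-121 + M² + t²))/5 = -2*M*(-121 + t + M² + t²)/5)
(I(-61, U(-4)) + 32794) + 4436 = ((⅖)*(-61)*(121 - 5/(4*(-4)) - 1*(-61)² - ((5/4)/(-4))²) + 32794) + 4436 = ((⅖)*(-61)*(121 - 5*(-1)/(4*4) - 1*3721 - ((5/4)*(-¼))²) + 32794) + 4436 = ((⅖)*(-61)*(121 - 1*(-5/16) - 3721 - (-5/16)²) + 32794) + 4436 = ((⅖)*(-61)*(121 + 5/16 - 3721 - 1*25/256) + 32794) + 4436 = ((⅖)*(-61)*(121 + 5/16 - 3721 - 25/256) + 32794) + 4436 = ((⅖)*(-61)*(-921545/256) + 32794) + 4436 = (11242849/128 + 32794) + 4436 = 15440481/128 + 4436 = 16008289/128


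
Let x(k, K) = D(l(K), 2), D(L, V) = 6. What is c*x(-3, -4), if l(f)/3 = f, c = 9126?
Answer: 54756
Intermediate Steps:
l(f) = 3*f
x(k, K) = 6
c*x(-3, -4) = 9126*6 = 54756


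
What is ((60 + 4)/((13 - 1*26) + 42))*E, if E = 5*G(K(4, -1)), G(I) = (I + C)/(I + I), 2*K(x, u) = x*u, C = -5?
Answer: 560/29 ≈ 19.310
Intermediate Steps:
K(x, u) = u*x/2 (K(x, u) = (x*u)/2 = (u*x)/2 = u*x/2)
G(I) = (-5 + I)/(2*I) (G(I) = (I - 5)/(I + I) = (-5 + I)/((2*I)) = (-5 + I)*(1/(2*I)) = (-5 + I)/(2*I))
E = 35/4 (E = 5*((-5 + (½)*(-1)*4)/(2*(((½)*(-1)*4)))) = 5*((½)*(-5 - 2)/(-2)) = 5*((½)*(-½)*(-7)) = 5*(7/4) = 35/4 ≈ 8.7500)
((60 + 4)/((13 - 1*26) + 42))*E = ((60 + 4)/((13 - 1*26) + 42))*(35/4) = (64/((13 - 26) + 42))*(35/4) = (64/(-13 + 42))*(35/4) = (64/29)*(35/4) = 560/29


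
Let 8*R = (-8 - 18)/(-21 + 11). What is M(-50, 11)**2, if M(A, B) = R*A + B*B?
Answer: 175561/16 ≈ 10973.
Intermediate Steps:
R = 13/40 (R = ((-8 - 18)/(-21 + 11))/8 = (-26/(-10))/8 = (-26*(-1/10))/8 = (1/8)*(13/5) = 13/40 ≈ 0.32500)
M(A, B) = B**2 + 13*A/40 (M(A, B) = 13*A/40 + B*B = 13*A/40 + B**2 = B**2 + 13*A/40)
M(-50, 11)**2 = (11**2 + (13/40)*(-50))**2 = (121 - 65/4)**2 = (419/4)**2 = 175561/16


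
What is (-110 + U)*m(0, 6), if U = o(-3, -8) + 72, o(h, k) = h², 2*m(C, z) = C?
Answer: 0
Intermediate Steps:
m(C, z) = C/2
U = 81 (U = (-3)² + 72 = 9 + 72 = 81)
(-110 + U)*m(0, 6) = (-110 + 81)*((½)*0) = -29*0 = 0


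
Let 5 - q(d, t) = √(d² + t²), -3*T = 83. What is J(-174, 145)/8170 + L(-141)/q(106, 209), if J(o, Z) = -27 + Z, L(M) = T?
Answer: 11411159/672701460 + 83*√54917/164676 ≈ 0.13508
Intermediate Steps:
T = -83/3 (T = -⅓*83 = -83/3 ≈ -27.667)
L(M) = -83/3
q(d, t) = 5 - √(d² + t²)
J(-174, 145)/8170 + L(-141)/q(106, 209) = (-27 + 145)/8170 - 83/(3*(5 - √(106² + 209²))) = 118*(1/8170) - 83/(3*(5 - √(11236 + 43681))) = 59/4085 - 83/(3*(5 - √54917))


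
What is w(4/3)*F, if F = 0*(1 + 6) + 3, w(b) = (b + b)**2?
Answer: 64/3 ≈ 21.333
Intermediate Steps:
w(b) = 4*b**2 (w(b) = (2*b)**2 = 4*b**2)
F = 3 (F = 0*7 + 3 = 0 + 3 = 3)
w(4/3)*F = (4*(4/3)**2)*3 = (4*(16/9))*3 = (64/9)*3 = 64/3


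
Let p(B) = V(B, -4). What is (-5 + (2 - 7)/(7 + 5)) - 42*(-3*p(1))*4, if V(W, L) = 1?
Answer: 5983/12 ≈ 498.58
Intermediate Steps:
p(B) = 1
(-5 + (2 - 7)/(7 + 5)) - 42*(-3*p(1))*4 = (-5 + (2 - 7)/(7 + 5)) - 42*(-3*1)*4 = (-5 - 5/12) - (-126)*4 = (-5 - 5*1/12) - 42*(-12) = (-5 - 5/12) + 504 = -65/12 + 504 = 5983/12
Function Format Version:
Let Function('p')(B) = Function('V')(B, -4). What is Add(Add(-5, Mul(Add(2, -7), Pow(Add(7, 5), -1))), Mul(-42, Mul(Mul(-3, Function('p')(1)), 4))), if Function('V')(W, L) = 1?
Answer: Rational(5983, 12) ≈ 498.58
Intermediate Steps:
Function('p')(B) = 1
Add(Add(-5, Mul(Add(2, -7), Pow(Add(7, 5), -1))), Mul(-42, Mul(Mul(-3, Function('p')(1)), 4))) = Add(Add(-5, Mul(Add(2, -7), Pow(Add(7, 5), -1))), Mul(-42, Mul(Mul(-3, 1), 4))) = Add(Add(-5, Mul(-5, Pow(12, -1))), Mul(-42, Mul(-3, 4))) = Add(Add(-5, Mul(-5, Rational(1, 12))), Mul(-42, -12)) = Add(Add(-5, Rational(-5, 12)), 504) = Add(Rational(-65, 12), 504) = Rational(5983, 12)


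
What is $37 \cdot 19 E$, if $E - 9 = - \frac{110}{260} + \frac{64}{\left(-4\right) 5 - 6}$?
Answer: $\frac{111777}{26} \approx 4299.1$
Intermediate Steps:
$E = \frac{159}{26}$ ($E = 9 + \left(- \frac{110}{260} + \frac{64}{\left(-4\right) 5 - 6}\right) = 9 + \left(\left(-110\right) \frac{1}{260} + \frac{64}{-20 - 6}\right) = 9 + \left(- \frac{11}{26} + \frac{64}{-26}\right) = 9 + \left(- \frac{11}{26} + 64 \left(- \frac{1}{26}\right)\right) = 9 - \frac{75}{26} = \frac{159}{26} \approx 6.1154$)
$37 \cdot 19 E = 37 \cdot 19 \cdot \frac{159}{26} = 703 \cdot \frac{159}{26} = \frac{111777}{26}$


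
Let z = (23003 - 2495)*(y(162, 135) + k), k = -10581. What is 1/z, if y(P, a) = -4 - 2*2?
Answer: -1/217159212 ≈ -4.6049e-9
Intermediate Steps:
y(P, a) = -8 (y(P, a) = -4 - 4 = -8)
z = -217159212 (z = (23003 - 2495)*(-8 - 10581) = 20508*(-10589) = -217159212)
1/z = 1/(-217159212) = -1/217159212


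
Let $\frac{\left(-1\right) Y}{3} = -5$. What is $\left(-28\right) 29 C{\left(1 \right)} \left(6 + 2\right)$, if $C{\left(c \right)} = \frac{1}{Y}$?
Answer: $- \frac{6496}{15} \approx -433.07$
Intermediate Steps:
$Y = 15$ ($Y = \left(-3\right) \left(-5\right) = 15$)
$C{\left(c \right)} = \frac{1}{15}$
$\left(-28\right) 29 C{\left(1 \right)} \left(6 + 2\right) = \left(-28\right) 29 \frac{6 + 2}{15} = - 812 \cdot \frac{1}{15} \cdot 8 = \left(-812\right) \frac{8}{15} = - \frac{6496}{15}$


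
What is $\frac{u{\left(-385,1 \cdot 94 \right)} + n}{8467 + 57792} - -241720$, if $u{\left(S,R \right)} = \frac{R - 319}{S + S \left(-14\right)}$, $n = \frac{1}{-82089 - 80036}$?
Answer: $\frac{2599210957781148374}{10752982615375} \approx 2.4172 \cdot 10^{5}$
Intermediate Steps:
$n = - \frac{1}{162125}$ ($n = \frac{1}{-162125} = - \frac{1}{162125} \approx -6.1681 \cdot 10^{-6}$)
$u{\left(S,R \right)} = - \frac{-319 + R}{13 S}$ ($u{\left(S,R \right)} = \frac{-319 + R}{S - 14 S} = \frac{-319 + R}{\left(-13\right) S} = \left(-319 + R\right) \left(- \frac{1}{13 S}\right) = - \frac{-319 + R}{13 S}$)
$\frac{u{\left(-385,1 \cdot 94 \right)} + n}{8467 + 57792} - -241720 = \frac{\frac{319 - 1 \cdot 94}{13 \left(-385\right)} - \frac{1}{162125}}{8467 + 57792} - -241720 = \frac{\frac{1}{13} \left(- \frac{1}{385}\right) \left(319 - 94\right) - \frac{1}{162125}}{66259} + 241720 = \left(\frac{1}{13} \left(- \frac{1}{385}\right) \left(319 - 94\right) - \frac{1}{162125}\right) \frac{1}{66259} + 241720 = \left(\frac{1}{13} \left(- \frac{1}{385}\right) 225 - \frac{1}{162125}\right) \frac{1}{66259} + 241720 = \left(- \frac{45}{1001} - \frac{1}{162125}\right) \frac{1}{66259} + 241720 = \left(- \frac{7296626}{162287125}\right) \frac{1}{66259} + 241720 = - \frac{7296626}{10752982615375} + 241720 = \frac{2599210957781148374}{10752982615375}$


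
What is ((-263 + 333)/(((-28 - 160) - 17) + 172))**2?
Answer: 4900/1089 ≈ 4.4995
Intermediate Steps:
((-263 + 333)/(((-28 - 160) - 17) + 172))**2 = (70/((-188 - 17) + 172))**2 = (70/(-205 + 172))**2 = (70/(-33))**2 = (70*(-1/33))**2 = (-70/33)**2 = 4900/1089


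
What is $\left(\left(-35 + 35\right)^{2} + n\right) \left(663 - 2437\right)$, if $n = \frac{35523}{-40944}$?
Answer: $\frac{10502967}{6824} \approx 1539.1$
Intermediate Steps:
$n = - \frac{11841}{13648}$ ($n = 35523 \left(- \frac{1}{40944}\right) = - \frac{11841}{13648} \approx -0.8676$)
$\left(\left(-35 + 35\right)^{2} + n\right) \left(663 - 2437\right) = \left(\left(-35 + 35\right)^{2} - \frac{11841}{13648}\right) \left(663 - 2437\right) = \left(0^{2} - \frac{11841}{13648}\right) \left(-1774\right) = \left(0 - \frac{11841}{13648}\right) \left(-1774\right) = \left(- \frac{11841}{13648}\right) \left(-1774\right) = \frac{10502967}{6824}$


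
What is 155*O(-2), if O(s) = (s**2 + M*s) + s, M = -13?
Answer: 4340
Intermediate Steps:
O(s) = s**2 - 12*s (O(s) = (s**2 - 13*s) + s = s**2 - 12*s)
155*O(-2) = 155*(-2*(-12 - 2)) = 155*(-2*(-14)) = 155*28 = 4340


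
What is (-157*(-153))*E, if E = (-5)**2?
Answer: 600525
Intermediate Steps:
E = 25
(-157*(-153))*E = -157*(-153)*25 = 24021*25 = 600525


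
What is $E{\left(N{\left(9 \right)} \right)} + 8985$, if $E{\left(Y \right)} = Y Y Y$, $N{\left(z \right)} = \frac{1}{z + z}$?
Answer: $\frac{52400521}{5832} \approx 8985.0$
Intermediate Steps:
$N{\left(z \right)} = \frac{1}{2 z}$
$E{\left(Y \right)} = Y^{3}$ ($E{\left(Y \right)} = Y^{2} Y = Y^{3}$)
$E{\left(N{\left(9 \right)} \right)} + 8985 = \left(\frac{1}{2 \cdot 9}\right)^{3} + 8985 = \left(\frac{1}{2} \cdot \frac{1}{9}\right)^{3} + 8985 = \left(\frac{1}{18}\right)^{3} + 8985 = \frac{1}{5832} + 8985 = \frac{52400521}{5832}$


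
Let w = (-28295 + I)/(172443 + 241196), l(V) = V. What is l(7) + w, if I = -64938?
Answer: 2802240/413639 ≈ 6.7746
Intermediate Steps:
w = -93233/413639 (w = (-28295 - 64938)/(172443 + 241196) = -93233/413639 ≈ -0.22540)
l(7) + w = 7 - 93233/413639 = 2802240/413639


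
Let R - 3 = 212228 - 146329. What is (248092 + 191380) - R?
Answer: 373570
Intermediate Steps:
R = 65902 (R = 3 + (212228 - 146329) = 3 + 65899 = 65902)
(248092 + 191380) - R = (248092 + 191380) - 1*65902 = 439472 - 65902 = 373570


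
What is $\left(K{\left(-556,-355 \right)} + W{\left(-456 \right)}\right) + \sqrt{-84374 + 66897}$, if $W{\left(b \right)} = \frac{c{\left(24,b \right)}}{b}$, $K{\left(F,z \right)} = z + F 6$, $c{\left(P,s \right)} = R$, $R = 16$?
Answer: $- \frac{210389}{57} + i \sqrt{17477} \approx -3691.0 + 132.2 i$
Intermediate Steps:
$c{\left(P,s \right)} = 16$
$K{\left(F,z \right)} = z + 6 F$
$W{\left(b \right)} = \frac{16}{b}$
$\left(K{\left(-556,-355 \right)} + W{\left(-456 \right)}\right) + \sqrt{-84374 + 66897} = \left(\left(-355 + 6 \left(-556\right)\right) + \frac{16}{-456}\right) + \sqrt{-84374 + 66897} = \left(\left(-355 - 3336\right) + 16 \left(- \frac{1}{456}\right)\right) + \sqrt{-17477} = \left(-3691 - \frac{2}{57}\right) + i \sqrt{17477} = - \frac{210389}{57} + i \sqrt{17477}$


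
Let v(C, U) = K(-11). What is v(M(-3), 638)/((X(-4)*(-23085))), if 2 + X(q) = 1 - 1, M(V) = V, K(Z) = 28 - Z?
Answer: 13/15390 ≈ 0.00084470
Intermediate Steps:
X(q) = -2 (X(q) = -2 + (1 - 1) = -2 + 0 = -2)
v(C, U) = 39 (v(C, U) = 28 - 1*(-11) = 28 + 11 = 39)
v(M(-3), 638)/((X(-4)*(-23085))) = 39/((-2*(-23085))) = 39/46170 = 39*(1/46170) = 13/15390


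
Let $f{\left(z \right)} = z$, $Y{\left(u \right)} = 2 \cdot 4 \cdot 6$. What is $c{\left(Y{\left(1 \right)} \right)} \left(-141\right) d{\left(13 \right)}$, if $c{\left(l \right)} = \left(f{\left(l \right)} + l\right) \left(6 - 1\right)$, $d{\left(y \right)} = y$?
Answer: $-879840$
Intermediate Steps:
$Y{\left(u \right)} = 48$ ($Y{\left(u \right)} = 8 \cdot 6 = 48$)
$c{\left(l \right)} = 10 l$ ($c{\left(l \right)} = \left(l + l\right) \left(6 - 1\right) = 2 l 5 = 10 l$)
$c{\left(Y{\left(1 \right)} \right)} \left(-141\right) d{\left(13 \right)} = 10 \cdot 48 \left(-141\right) 13 = 480 \left(-141\right) 13 = \left(-67680\right) 13 = -879840$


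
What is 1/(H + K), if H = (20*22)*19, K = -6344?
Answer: 1/2016 ≈ 0.00049603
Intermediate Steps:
H = 8360 (H = 440*19 = 8360)
1/(H + K) = 1/(8360 - 6344) = 1/2016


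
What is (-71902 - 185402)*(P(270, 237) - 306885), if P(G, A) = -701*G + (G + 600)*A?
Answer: 74609154360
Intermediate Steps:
P(G, A) = -701*G + A*(600 + G) (P(G, A) = -701*G + (600 + G)*A = -701*G + A*(600 + G))
(-71902 - 185402)*(P(270, 237) - 306885) = (-71902 - 185402)*((-701*270 + 600*237 + 237*270) - 306885) = -257304*((-189270 + 142200 + 63990) - 306885) = -257304*(16920 - 306885) = -257304*(-289965) = 74609154360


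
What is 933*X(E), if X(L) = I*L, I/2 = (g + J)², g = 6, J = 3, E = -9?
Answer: -1360314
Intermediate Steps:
I = 162 (I = 2*(6 + 3)² = 2*9² = 2*81 = 162)
X(L) = 162*L
933*X(E) = 933*(162*(-9)) = 933*(-1458) = -1360314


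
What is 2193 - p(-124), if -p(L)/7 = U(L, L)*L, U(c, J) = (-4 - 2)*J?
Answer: -643599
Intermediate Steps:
U(c, J) = -6*J
p(L) = 42*L² (p(L) = -7*(-6*L)*L = -(-42)*L² = 42*L²)
2193 - p(-124) = 2193 - 42*(-124)² = 2193 - 42*15376 = 2193 - 1*645792 = 2193 - 645792 = -643599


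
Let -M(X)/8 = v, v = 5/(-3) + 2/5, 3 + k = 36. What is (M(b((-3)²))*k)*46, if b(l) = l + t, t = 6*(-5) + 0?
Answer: 76912/5 ≈ 15382.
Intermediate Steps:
k = 33 (k = -3 + 36 = 33)
t = -30 (t = -30 + 0 = -30)
b(l) = -30 + l (b(l) = l - 30 = -30 + l)
v = -19/15 (v = 5*(-⅓) + 2*(⅕) = -5/3 + ⅖ = -19/15 ≈ -1.2667)
M(X) = 152/15 (M(X) = -8*(-19/15) = 152/15)
(M(b((-3)²))*k)*46 = ((152/15)*33)*46 = (1672/5)*46 = 76912/5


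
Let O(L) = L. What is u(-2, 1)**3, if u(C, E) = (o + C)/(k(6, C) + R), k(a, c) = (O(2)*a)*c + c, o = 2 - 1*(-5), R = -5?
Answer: -125/29791 ≈ -0.0041959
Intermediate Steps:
o = 7 (o = 2 + 5 = 7)
k(a, c) = c + 2*a*c (k(a, c) = (2*a)*c + c = 2*a*c + c = c + 2*a*c)
u(C, E) = (7 + C)/(-5 + 13*C) (u(C, E) = (7 + C)/(C*(1 + 2*6) - 5) = (7 + C)/(C*(1 + 12) - 5) = (7 + C)/(C*13 - 5) = (7 + C)/(13*C - 5) = (7 + C)/(-5 + 13*C))
u(-2, 1)**3 = ((7 - 2)/(-5 + 13*(-2)))**3 = (5/(-5 - 26))**3 = (5/(-31))**3 = (-1/31*5)**3 = (-5/31)**3 = -125/29791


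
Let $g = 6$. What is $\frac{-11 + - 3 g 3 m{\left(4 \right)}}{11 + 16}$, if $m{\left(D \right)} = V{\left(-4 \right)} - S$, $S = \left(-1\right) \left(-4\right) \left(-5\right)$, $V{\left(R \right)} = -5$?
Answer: $- \frac{821}{27} \approx -30.407$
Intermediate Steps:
$S = -20$ ($S = 4 \left(-5\right) = -20$)
$m{\left(D \right)} = 15$ ($m{\left(D \right)} = -5 - -20 = -5 + 20 = 15$)
$\frac{-11 + - 3 g 3 m{\left(4 \right)}}{11 + 16} = \frac{-11 + \left(-3\right) 6 \cdot 3 \cdot 15}{11 + 16} = \frac{-11 + \left(-18\right) 3 \cdot 15}{27} = \frac{-11 - 810}{27} = \frac{1}{27} \left(-821\right) = - \frac{821}{27}$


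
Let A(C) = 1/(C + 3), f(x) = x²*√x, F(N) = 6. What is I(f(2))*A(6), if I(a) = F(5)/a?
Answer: √2/12 ≈ 0.11785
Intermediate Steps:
f(x) = x^(5/2)
A(C) = 1/(3 + C)
I(a) = 6/a
I(f(2))*A(6) = (6/(2^(5/2)))/(3 + 6) = (6/((4*√2)))/9 = (6*(√2/8))*(⅑) = (3*√2/4)*(⅑) = √2/12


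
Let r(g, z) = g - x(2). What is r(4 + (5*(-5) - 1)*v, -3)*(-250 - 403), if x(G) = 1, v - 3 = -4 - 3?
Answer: -69871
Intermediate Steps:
v = -4 (v = 3 + (-4 - 3) = 3 - 7 = -4)
r(g, z) = -1 + g (r(g, z) = g - 1*1 = g - 1 = -1 + g)
r(4 + (5*(-5) - 1)*v, -3)*(-250 - 403) = (-1 + (4 + (5*(-5) - 1)*(-4)))*(-250 - 403) = (-1 + (4 + (-25 - 1)*(-4)))*(-653) = (-1 + (4 - 26*(-4)))*(-653) = (-1 + (4 + 104))*(-653) = (-1 + 108)*(-653) = 107*(-653) = -69871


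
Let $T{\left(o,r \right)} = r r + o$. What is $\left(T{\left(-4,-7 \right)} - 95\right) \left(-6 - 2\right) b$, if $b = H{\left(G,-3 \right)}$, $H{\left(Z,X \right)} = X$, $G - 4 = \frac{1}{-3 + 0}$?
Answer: $-1200$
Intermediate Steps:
$G = \frac{11}{3}$ ($G = 4 + \frac{1}{-3 + 0} = 4 + \frac{1}{-3} = 4 - \frac{1}{3} = \frac{11}{3} \approx 3.6667$)
$b = -3$
$T{\left(o,r \right)} = o + r^{2}$ ($T{\left(o,r \right)} = r^{2} + o = o + r^{2}$)
$\left(T{\left(-4,-7 \right)} - 95\right) \left(-6 - 2\right) b = \left(\left(-4 + \left(-7\right)^{2}\right) - 95\right) \left(-6 - 2\right) \left(-3\right) = \left(\left(-4 + 49\right) - 95\right) \left(\left(-8\right) \left(-3\right)\right) = \left(45 - 95\right) 24 = \left(-50\right) 24 = -1200$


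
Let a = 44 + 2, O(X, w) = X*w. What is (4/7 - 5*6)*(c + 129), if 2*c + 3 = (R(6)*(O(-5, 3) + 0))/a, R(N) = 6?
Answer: -599460/161 ≈ -3723.4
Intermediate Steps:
a = 46
c = -57/23 (c = -3/2 + ((6*(-5*3 + 0))/46)/2 = -3/2 + ((6*(-15 + 0))*(1/46))/2 = -3/2 + ((6*(-15))*(1/46))/2 = -3/2 + (-90*1/46)/2 = -3/2 + (½)*(-45/23) = -3/2 - 45/46 = -57/23 ≈ -2.4783)
(4/7 - 5*6)*(c + 129) = (4/7 - 5*6)*(-57/23 + 129) = (4*(⅐) - 30)*(2910/23) = (4/7 - 30)*(2910/23) = -206/7*2910/23 = -599460/161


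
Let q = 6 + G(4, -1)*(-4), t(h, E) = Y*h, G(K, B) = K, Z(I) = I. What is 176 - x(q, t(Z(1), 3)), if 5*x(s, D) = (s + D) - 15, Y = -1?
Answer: 906/5 ≈ 181.20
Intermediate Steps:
t(h, E) = -h
q = -10 (q = 6 + 4*(-4) = 6 - 16 = -10)
x(s, D) = -3 + D/5 + s/5 (x(s, D) = ((s + D) - 15)/5 = ((D + s) - 15)/5 = (-15 + D + s)/5 = -3 + D/5 + s/5)
176 - x(q, t(Z(1), 3)) = 176 - (-3 + (-1*1)/5 + (⅕)*(-10)) = 176 - (-3 + (⅕)*(-1) - 2) = 176 - (-3 - ⅕ - 2) = 176 - 1*(-26/5) = 176 + 26/5 = 906/5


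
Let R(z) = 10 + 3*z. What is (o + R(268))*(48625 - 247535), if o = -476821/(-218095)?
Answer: -7081440699082/43619 ≈ -1.6235e+8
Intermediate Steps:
o = 476821/218095 (o = -476821*(-1/218095) = 476821/218095 ≈ 2.1863)
(o + R(268))*(48625 - 247535) = (476821/218095 + (10 + 3*268))*(48625 - 247535) = (476821/218095 + (10 + 804))*(-198910) = (476821/218095 + 814)*(-198910) = (178006151/218095)*(-198910) = -7081440699082/43619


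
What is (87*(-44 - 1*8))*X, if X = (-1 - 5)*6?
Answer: 162864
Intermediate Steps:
X = -36 (X = -6*6 = -36)
(87*(-44 - 1*8))*X = (87*(-44 - 1*8))*(-36) = (87*(-44 - 8))*(-36) = (87*(-52))*(-36) = -4524*(-36) = 162864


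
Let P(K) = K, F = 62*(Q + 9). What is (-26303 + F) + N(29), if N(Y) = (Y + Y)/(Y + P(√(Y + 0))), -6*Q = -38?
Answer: -1064711/42 - √29/14 ≈ -25351.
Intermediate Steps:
Q = 19/3 (Q = -⅙*(-38) = 19/3 ≈ 6.3333)
F = 2852/3 (F = 62*(19/3 + 9) = 62*(46/3) = 2852/3 ≈ 950.67)
N(Y) = 2*Y/(Y + √Y) (N(Y) = (Y + Y)/(Y + √(Y + 0)) = (2*Y)/(Y + √Y) = 2*Y/(Y + √Y))
(-26303 + F) + N(29) = (-26303 + 2852/3) + 2*29/(29 + √29) = -76057/3 + 58/(29 + √29)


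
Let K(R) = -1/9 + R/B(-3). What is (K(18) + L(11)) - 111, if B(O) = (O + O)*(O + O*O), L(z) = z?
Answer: -1811/18 ≈ -100.61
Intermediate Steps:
B(O) = 2*O*(O + O²) (B(O) = (2*O)*(O + O²) = 2*O*(O + O²))
K(R) = -⅑ - R/36 (K(R) = -1/9 + R/((2*(-3)²*(1 - 3))) = -1*⅑ + R/((2*9*(-2))) = -⅑ + R/(-36) = -⅑ + R*(-1/36) = -⅑ - R/36)
(K(18) + L(11)) - 111 = ((-⅑ - 1/36*18) + 11) - 111 = ((-⅑ - ½) + 11) - 111 = (-11/18 + 11) - 111 = 187/18 - 111 = -1811/18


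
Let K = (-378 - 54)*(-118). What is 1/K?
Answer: 1/50976 ≈ 1.9617e-5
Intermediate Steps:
K = 50976 (K = -432*(-118) = 50976)
1/K = 1/50976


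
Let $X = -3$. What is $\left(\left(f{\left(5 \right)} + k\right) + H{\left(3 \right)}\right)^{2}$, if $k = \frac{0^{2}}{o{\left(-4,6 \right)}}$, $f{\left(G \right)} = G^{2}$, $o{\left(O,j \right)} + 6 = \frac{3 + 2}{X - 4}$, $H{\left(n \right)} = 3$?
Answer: $784$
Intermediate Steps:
$o{\left(O,j \right)} = - \frac{47}{7}$ ($o{\left(O,j \right)} = -6 + \frac{3 + 2}{-3 - 4} = -6 + \frac{5}{-7} = -6 + 5 \left(- \frac{1}{7}\right) = -6 - \frac{5}{7} = - \frac{47}{7}$)
$k = 0$ ($k = \frac{0^{2}}{- \frac{47}{7}} = 0 \left(- \frac{7}{47}\right) = 0$)
$\left(\left(f{\left(5 \right)} + k\right) + H{\left(3 \right)}\right)^{2} = \left(\left(5^{2} + 0\right) + 3\right)^{2} = \left(\left(25 + 0\right) + 3\right)^{2} = \left(25 + 3\right)^{2} = 28^{2} = 784$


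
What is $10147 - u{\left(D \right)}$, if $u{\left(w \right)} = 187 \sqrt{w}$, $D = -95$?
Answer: $10147 - 187 i \sqrt{95} \approx 10147.0 - 1822.7 i$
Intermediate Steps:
$10147 - u{\left(D \right)} = 10147 - 187 \sqrt{-95} = 10147 - 187 i \sqrt{95}$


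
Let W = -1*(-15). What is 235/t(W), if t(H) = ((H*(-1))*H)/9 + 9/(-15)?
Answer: -1175/128 ≈ -9.1797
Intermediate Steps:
W = 15
t(H) = -3/5 - H**2/9 (t(H) = ((-H)*H)*(1/9) + 9*(-1/15) = -H**2*(1/9) - 3/5 = -H**2/9 - 3/5 = -3/5 - H**2/9)
235/t(W) = 235/(-3/5 - 1/9*15**2) = 235/(-3/5 - 1/9*225) = 235/(-3/5 - 25) = 235/(-128/5) = 235*(-5/128) = -1175/128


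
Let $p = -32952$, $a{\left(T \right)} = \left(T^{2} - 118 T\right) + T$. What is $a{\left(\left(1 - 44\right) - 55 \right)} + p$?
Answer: $-11882$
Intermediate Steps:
$a{\left(T \right)} = T^{2} - 117 T$
$a{\left(\left(1 - 44\right) - 55 \right)} + p = \left(\left(1 - 44\right) - 55\right) \left(-117 + \left(\left(1 - 44\right) - 55\right)\right) - 32952 = \left(-43 - 55\right) \left(-117 - 98\right) - 32952 = - 98 \left(-117 - 98\right) - 32952 = \left(-98\right) \left(-215\right) - 32952 = 21070 - 32952 = -11882$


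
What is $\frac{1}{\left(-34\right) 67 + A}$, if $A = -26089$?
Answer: $- \frac{1}{28367} \approx -3.5252 \cdot 10^{-5}$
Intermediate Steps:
$\frac{1}{\left(-34\right) 67 + A} = \frac{1}{\left(-34\right) 67 - 26089} = \frac{1}{-2278 - 26089} = \frac{1}{-28367} = - \frac{1}{28367}$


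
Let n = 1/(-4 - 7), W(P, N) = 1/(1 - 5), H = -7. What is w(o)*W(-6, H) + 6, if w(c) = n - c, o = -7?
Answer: 47/11 ≈ 4.2727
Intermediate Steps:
W(P, N) = -1/4 (W(P, N) = 1/(-4) = -1/4)
n = -1/11 (n = 1/(-11) = -1/11 ≈ -0.090909)
w(c) = -1/11 - c
w(o)*W(-6, H) + 6 = (-1/11 - 1*(-7))*(-1/4) + 6 = (-1/11 + 7)*(-1/4) + 6 = (76/11)*(-1/4) + 6 = -19/11 + 6 = 47/11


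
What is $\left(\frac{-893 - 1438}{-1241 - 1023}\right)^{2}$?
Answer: $\frac{5433561}{5125696} \approx 1.0601$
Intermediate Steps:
$\left(\frac{-893 - 1438}{-1241 - 1023}\right)^{2} = \left(- \frac{2331}{-2264}\right)^{2} = \left(\left(-2331\right) \left(- \frac{1}{2264}\right)\right)^{2} = \left(\frac{2331}{2264}\right)^{2} = \frac{5433561}{5125696}$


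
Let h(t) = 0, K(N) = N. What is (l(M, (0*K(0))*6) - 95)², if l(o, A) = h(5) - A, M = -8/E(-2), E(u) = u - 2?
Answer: 9025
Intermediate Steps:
E(u) = -2 + u
M = 2 (M = -8/(-2 - 2) = -8/(-4) = -8*(-¼) = 2)
l(o, A) = -A (l(o, A) = 0 - A = -A)
(l(M, (0*K(0))*6) - 95)² = (-0*0*6 - 95)² = (-0*6 - 95)² = (-1*0 - 95)² = (0 - 95)² = (-95)² = 9025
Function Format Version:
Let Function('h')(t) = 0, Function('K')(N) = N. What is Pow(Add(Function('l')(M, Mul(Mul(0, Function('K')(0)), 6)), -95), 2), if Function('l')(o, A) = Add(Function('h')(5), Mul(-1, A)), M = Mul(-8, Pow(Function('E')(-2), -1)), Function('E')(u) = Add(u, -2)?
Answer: 9025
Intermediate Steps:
Function('E')(u) = Add(-2, u)
M = 2 (M = Mul(-8, Pow(Add(-2, -2), -1)) = Mul(-8, Pow(-4, -1)) = Mul(-8, Rational(-1, 4)) = 2)
Function('l')(o, A) = Mul(-1, A) (Function('l')(o, A) = Add(0, Mul(-1, A)) = Mul(-1, A))
Pow(Add(Function('l')(M, Mul(Mul(0, Function('K')(0)), 6)), -95), 2) = Pow(Add(Mul(-1, Mul(Mul(0, 0), 6)), -95), 2) = Pow(Add(Mul(-1, Mul(0, 6)), -95), 2) = Pow(Add(Mul(-1, 0), -95), 2) = Pow(Add(0, -95), 2) = Pow(-95, 2) = 9025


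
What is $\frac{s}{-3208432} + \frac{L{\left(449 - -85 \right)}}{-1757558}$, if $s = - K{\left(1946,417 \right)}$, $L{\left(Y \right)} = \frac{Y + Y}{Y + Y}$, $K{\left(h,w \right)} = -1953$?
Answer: $- \frac{1717859603}{2819502664528} \approx -0.00060928$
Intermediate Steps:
$L{\left(Y \right)} = 1$ ($L{\left(Y \right)} = \frac{2 Y}{2 Y} = 2 Y \frac{1}{2 Y} = 1$)
$s = 1953$ ($s = \left(-1\right) \left(-1953\right) = 1953$)
$\frac{s}{-3208432} + \frac{L{\left(449 - -85 \right)}}{-1757558} = \frac{1953}{-3208432} + 1 \frac{1}{-1757558} = 1953 \left(- \frac{1}{3208432}\right) + 1 \left(- \frac{1}{1757558}\right) = - \frac{1953}{3208432} - \frac{1}{1757558} = - \frac{1717859603}{2819502664528}$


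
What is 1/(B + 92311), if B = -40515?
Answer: 1/51796 ≈ 1.9307e-5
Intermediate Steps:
1/(B + 92311) = 1/(-40515 + 92311) = 1/51796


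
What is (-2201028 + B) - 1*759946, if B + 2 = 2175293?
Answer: -785683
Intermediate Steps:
B = 2175291 (B = -2 + 2175293 = 2175291)
(-2201028 + B) - 1*759946 = (-2201028 + 2175291) - 1*759946 = -25737 - 759946 = -785683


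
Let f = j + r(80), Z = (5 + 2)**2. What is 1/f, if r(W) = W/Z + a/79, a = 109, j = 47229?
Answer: 3871/182835120 ≈ 2.1172e-5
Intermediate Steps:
Z = 49 (Z = 7**2 = 49)
r(W) = 109/79 + W/49 (r(W) = W/49 + 109/79 = 109/79 + W/49)
f = 182835120/3871 (f = 47229 + (109/79 + (1/49)*80) = 47229 + (109/79 + 80/49) = 47229 + 11661/3871 = 182835120/3871 ≈ 47232.)
1/f = 1/(182835120/3871) = 3871/182835120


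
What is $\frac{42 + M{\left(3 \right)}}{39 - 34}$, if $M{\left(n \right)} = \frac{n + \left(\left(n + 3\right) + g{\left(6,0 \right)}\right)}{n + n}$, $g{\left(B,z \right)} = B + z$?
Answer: $\frac{89}{10} \approx 8.9$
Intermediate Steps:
$M{\left(n \right)} = \frac{9 + 2 n}{2 n}$ ($M{\left(n \right)} = \frac{n + \left(\left(n + 3\right) + \left(6 + 0\right)\right)}{n + n} = \frac{n + \left(\left(3 + n\right) + 6\right)}{2 n} = \left(n + \left(9 + n\right)\right) \frac{1}{2 n} = \left(9 + 2 n\right) \frac{1}{2 n} = \frac{9 + 2 n}{2 n}$)
$\frac{42 + M{\left(3 \right)}}{39 - 34} = \frac{42 + \frac{\frac{9}{2} + 3}{3}}{39 - 34} = \frac{42 + \frac{1}{3} \cdot \frac{15}{2}}{5} = \frac{42 + \frac{5}{2}}{5} = \frac{1}{5} \cdot \frac{89}{2} = \frac{89}{10}$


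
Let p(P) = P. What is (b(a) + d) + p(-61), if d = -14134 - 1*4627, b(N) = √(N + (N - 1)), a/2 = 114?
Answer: -18822 + √455 ≈ -18801.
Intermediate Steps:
a = 228 (a = 2*114 = 228)
b(N) = √(-1 + 2*N) (b(N) = √(N + (-1 + N)) = √(-1 + 2*N))
d = -18761 (d = -14134 - 4627 = -18761)
(b(a) + d) + p(-61) = (√(-1 + 2*228) - 18761) - 61 = (√(-1 + 456) - 18761) - 61 = (√455 - 18761) - 61 = (-18761 + √455) - 61 = -18822 + √455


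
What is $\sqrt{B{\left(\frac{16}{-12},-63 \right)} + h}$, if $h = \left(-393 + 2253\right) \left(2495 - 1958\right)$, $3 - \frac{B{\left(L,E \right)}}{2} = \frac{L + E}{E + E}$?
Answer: $\frac{\sqrt{3964336341}}{63} \approx 999.41$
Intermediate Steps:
$B{\left(L,E \right)} = 6 - \frac{E + L}{E}$ ($B{\left(L,E \right)} = 6 - 2 \frac{L + E}{E + E} = 6 - 2 \frac{E + L}{2 E} = 6 - \frac{E + L}{E}$)
$h = 998820$ ($h = 1860 \cdot 537 = 998820$)
$\sqrt{B{\left(\frac{16}{-12},-63 \right)} + h} = \sqrt{\left(5 - \frac{16 \frac{1}{-12}}{-63}\right) + 998820} = \sqrt{\left(5 - 16 \left(- \frac{1}{12}\right) \left(- \frac{1}{63}\right)\right) + 998820} = \sqrt{\left(5 - \left(- \frac{4}{3}\right) \left(- \frac{1}{63}\right)\right) + 998820} = \sqrt{\left(5 - \frac{4}{189}\right) + 998820} = \sqrt{\frac{941}{189} + 998820} = \sqrt{\frac{188777921}{189}} = \frac{\sqrt{3964336341}}{63}$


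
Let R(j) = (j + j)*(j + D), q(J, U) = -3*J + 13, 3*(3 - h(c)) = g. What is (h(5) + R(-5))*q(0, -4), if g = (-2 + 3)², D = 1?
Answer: 1664/3 ≈ 554.67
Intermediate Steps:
g = 1 (g = 1² = 1)
h(c) = 8/3 (h(c) = 3 - ⅓*1 = 3 - ⅓ = 8/3)
q(J, U) = 13 - 3*J
R(j) = 2*j*(1 + j) (R(j) = (j + j)*(j + 1) = (2*j)*(1 + j) = 2*j*(1 + j))
(h(5) + R(-5))*q(0, -4) = (8/3 + 2*(-5)*(1 - 5))*(13 - 3*0) = (8/3 + 2*(-5)*(-4))*(13 + 0) = (8/3 + 40)*13 = (128/3)*13 = 1664/3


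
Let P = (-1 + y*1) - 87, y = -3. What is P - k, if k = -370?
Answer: 279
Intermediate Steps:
P = -91 (P = (-1 - 3*1) - 87 = (-1 - 3) - 87 = -4 - 87 = -91)
P - k = -91 - 1*(-370) = -91 + 370 = 279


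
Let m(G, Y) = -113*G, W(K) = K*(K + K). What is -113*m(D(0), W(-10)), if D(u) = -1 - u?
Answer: -12769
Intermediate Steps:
W(K) = 2*K**2 (W(K) = K*(2*K) = 2*K**2)
-113*m(D(0), W(-10)) = -(-12769)*(-1 - 1*0) = -(-12769)*(-1 + 0) = -(-12769)*(-1) = -113*113 = -12769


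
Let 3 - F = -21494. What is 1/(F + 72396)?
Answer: 1/93893 ≈ 1.0650e-5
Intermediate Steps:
F = 21497 (F = 3 - 1*(-21494) = 3 + 21494 = 21497)
1/(F + 72396) = 1/(21497 + 72396) = 1/93893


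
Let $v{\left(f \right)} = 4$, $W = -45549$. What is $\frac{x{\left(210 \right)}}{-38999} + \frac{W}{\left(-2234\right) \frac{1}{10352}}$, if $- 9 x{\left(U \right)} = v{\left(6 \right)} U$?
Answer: $\frac{27583403035888}{130685649} \approx 2.1107 \cdot 10^{5}$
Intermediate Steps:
$x{\left(U \right)} = - \frac{4 U}{9}$
$\frac{x{\left(210 \right)}}{-38999} + \frac{W}{\left(-2234\right) \frac{1}{10352}} = \frac{\left(- \frac{4}{9}\right) 210}{-38999} - \frac{45549}{\left(-2234\right) \frac{1}{10352}} = \left(- \frac{280}{3}\right) \left(- \frac{1}{38999}\right) - \frac{45549}{\left(-2234\right) \frac{1}{10352}} = \frac{280}{116997} - \frac{45549}{- \frac{1117}{5176}} = \frac{280}{116997} - - \frac{235761624}{1117} = \frac{280}{116997} + \frac{235761624}{1117} = \frac{27583403035888}{130685649}$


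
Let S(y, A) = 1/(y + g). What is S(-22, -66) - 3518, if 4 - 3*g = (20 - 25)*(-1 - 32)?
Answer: -798589/227 ≈ -3518.0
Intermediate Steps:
g = -161/3 (g = 4/3 - (20 - 25)*(-1 - 32)/3 = 4/3 - (-5)*(-33)/3 = 4/3 - ⅓*165 = 4/3 - 55 = -161/3 ≈ -53.667)
S(y, A) = 1/(-161/3 + y) (S(y, A) = 1/(y - 161/3) = 1/(-161/3 + y))
S(-22, -66) - 3518 = 3/(-161 + 3*(-22)) - 3518 = 3/(-161 - 66) - 3518 = 3/(-227) - 3518 = 3*(-1/227) - 3518 = -3/227 - 3518 = -798589/227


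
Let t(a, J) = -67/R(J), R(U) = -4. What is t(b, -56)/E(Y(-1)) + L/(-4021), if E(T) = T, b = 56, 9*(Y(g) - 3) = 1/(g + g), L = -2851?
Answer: 2726869/426226 ≈ 6.3977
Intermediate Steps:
Y(g) = 3 + 1/(18*g) (Y(g) = 3 + 1/(9*(g + g)) = 3 + 1/(9*((2*g))) = 3 + (1/(2*g))/9 = 3 + 1/(18*g))
t(a, J) = 67/4 (t(a, J) = -67/(-4) = -67*(-1/4) = 67/4)
t(b, -56)/E(Y(-1)) + L/(-4021) = 67/(4*(3 + (1/18)/(-1))) - 2851/(-4021) = 67/(4*(3 + (1/18)*(-1))) - 2851*(-1/4021) = 67/(4*(3 - 1/18)) + 2851/4021 = 67/(4*(53/18)) + 2851/4021 = (67/4)*(18/53) + 2851/4021 = 603/106 + 2851/4021 = 2726869/426226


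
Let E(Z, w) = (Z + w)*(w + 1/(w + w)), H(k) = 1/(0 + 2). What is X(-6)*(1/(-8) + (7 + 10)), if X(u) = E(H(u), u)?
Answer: 36135/64 ≈ 564.61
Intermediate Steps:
H(k) = 1/2
E(Z, w) = (Z + w)*(w + 1/(2*w))
X(u) = 1/2 + u**2 + u/2 + 1/(4*u) (X(u) = 1/2 + u**2 + u/2 + (1/2)*(1/2)/u = 1/2 + u**2 + u/2 + 1/(4*u))
X(-6)*(1/(-8) + (7 + 10)) = (1/2 + (-6)**2 + (1/2)*(-6) + (1/4)/(-6))*(1/(-8) + (7 + 10)) = (1/2 + 36 - 3 + (1/4)*(-1/6))*(-1/8 + 17) = (1/2 + 36 - 3 - 1/24)*(135/8) = (803/24)*(135/8) = 36135/64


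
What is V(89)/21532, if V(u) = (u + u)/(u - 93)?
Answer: -89/43064 ≈ -0.0020667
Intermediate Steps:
V(u) = 2*u/(-93 + u) (V(u) = (2*u)/(-93 + u) = 2*u/(-93 + u))
V(89)/21532 = (2*89/(-93 + 89))/21532 = (2*89/(-4))*(1/21532) = (2*89*(-¼))*(1/21532) = -89/2*1/21532 = -89/43064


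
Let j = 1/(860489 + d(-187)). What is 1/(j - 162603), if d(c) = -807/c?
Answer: -160912250/26164814586563 ≈ -6.1499e-6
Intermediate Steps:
j = 187/160912250 (j = 1/(860489 - 807/(-187)) = 1/(860489 - 807*(-1/187)) = 1/(860489 + 807/187) = 1/(160912250/187) = 187/160912250 ≈ 1.1621e-6)
1/(j - 162603) = 1/(187/160912250 - 162603) = 1/(-26164814586563/160912250) = -160912250/26164814586563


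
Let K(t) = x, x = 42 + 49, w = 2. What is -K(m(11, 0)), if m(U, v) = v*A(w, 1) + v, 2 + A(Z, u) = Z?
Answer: -91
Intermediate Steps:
A(Z, u) = -2 + Z
x = 91
m(U, v) = v (m(U, v) = v*(-2 + 2) + v = v*0 + v = 0 + v = v)
K(t) = 91
-K(m(11, 0)) = -1*91 = -91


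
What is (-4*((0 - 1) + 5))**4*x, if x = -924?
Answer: -60555264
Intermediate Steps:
(-4*((0 - 1) + 5))**4*x = (-4*((0 - 1) + 5))**4*(-924) = (-4*(-1 + 5))**4*(-924) = (-4*4)**4*(-924) = (-16)**4*(-924) = 65536*(-924) = -60555264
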